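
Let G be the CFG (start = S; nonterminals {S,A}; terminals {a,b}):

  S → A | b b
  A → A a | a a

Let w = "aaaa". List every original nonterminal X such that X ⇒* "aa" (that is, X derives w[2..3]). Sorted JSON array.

CNF form of G:
  S -> A T0 | T0 T0 | T1 T1
  A -> A T0 | T0 T0
  T0 -> a
  T1 -> b

CYK table (by increasing span), restricted to cells inside w[2..3]:
  T[2,2] 'a' = {T0}  orig:{}
  T[3,3] 'a' = {T0}  orig:{}
  T[2,3] 'aa' = {A,S}

Original NTs in T[2,3] deriving "aa": ["A", "S"]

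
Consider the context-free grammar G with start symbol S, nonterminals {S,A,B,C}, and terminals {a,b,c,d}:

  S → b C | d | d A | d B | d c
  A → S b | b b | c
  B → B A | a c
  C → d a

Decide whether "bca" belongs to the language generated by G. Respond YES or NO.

CNF form of G:
  S -> T0 C | T3 A | T3 B | T3 T2 | d
  A -> S T0 | T0 T0 | c
  B -> B A | T1 T2
  C -> T3 T1
  T0 -> b
  T1 -> a
  T2 -> c
  T3 -> d

CYK fill:
  [0..0]={T0}  "b"  orig:{}
  [1..1]={A,T2}  "c"  orig:{A}
  [2..2]={T1}  "a"  orig:{}
  [0..1]=∅  "bc"
  [1..2]=∅  "ca"
  [0..2]=∅  "bca"

S ∉ T[0,2] ⇒ NO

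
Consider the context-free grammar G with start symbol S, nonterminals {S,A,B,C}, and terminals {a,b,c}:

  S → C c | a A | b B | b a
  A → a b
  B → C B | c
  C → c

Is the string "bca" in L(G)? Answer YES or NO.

Convert to CNF:
  S -> C T2 | T0 A | T1 B | T1 T0
  A -> T0 T1
  B -> C B | c
  C -> c
  T0 -> a
  T1 -> b
  T2 -> c

Fill CYK table bottom-up:
  [0..0]={T1}  "b"  orig:{}
  [1..1]={B,C,T2}  "c"  orig:{B,C}
  [2..2]={T0}  "a"  orig:{}
  [0..1]={S}  "bc"
  [1..2]=∅  "ca"
  [0..2]=∅  "bca"

S ∉ T[0,2] ⇒ NO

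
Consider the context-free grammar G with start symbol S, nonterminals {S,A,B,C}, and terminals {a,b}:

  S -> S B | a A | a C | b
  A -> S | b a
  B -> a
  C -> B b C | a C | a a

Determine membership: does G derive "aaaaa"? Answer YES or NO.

CNF form of G:
  S -> S B | T0 A | T0 C | b
  A -> S B | T0 A | T0 C | T1 T0 | b
  B -> a
  C -> B X2 | T0 C | T0 T0
  T0 -> a
  T1 -> b
  X2 -> T1 C

CYK fill:
  [0..0]={B,T0}  "a"  orig:{B}
  [1..1]={B,T0}  "a"  orig:{B}
  [2..2]={B,T0}  "a"  orig:{B}
  [3..3]={B,T0}  "a"  orig:{B}
  [4..4]={B,T0}  "a"  orig:{B}
  [0..1]={C}  "aa"
  [1..2]={C}  "aa"
  [2..3]={C}  "aa"
  [3..4]={C}  "aa"
  [0..2]={A,C,S}  "aaa"
  [1..3]={A,C,S}  "aaa"
  [2..4]={A,C,S}  "aaa"
  [0..3]={A,C,S}  "aaaa"
  [1..4]={A,C,S}  "aaaa"
  [0..4]={A,C,S}  "aaaaa"

S ∈ T[0,4] ⇒ YES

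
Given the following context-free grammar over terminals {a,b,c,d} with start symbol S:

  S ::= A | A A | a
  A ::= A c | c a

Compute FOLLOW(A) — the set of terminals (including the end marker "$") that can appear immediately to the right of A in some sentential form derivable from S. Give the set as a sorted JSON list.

FIRST sets, iterate to fixpoint:
pass 1:
  A via A→c a: +{c}
  S via S→A: +{c}
  S via S→a: +{a}
  FIRST(S)={a,c}  FIRST(A)={c}
pass 2: done
  FIRST(S)={a,c}  FIRST(A)={c}

FOLLOW sets:
seed FOLLOW(S) with $
[1]
  A→A c: FOLLOW(A) ⊇ FIRST(c) = {c}; new: +{c}
  S→A: FOLLOW(A) ⊇ FOLLOW(S) ⊇ {$}; new: +{$}
  FOLLOW[S]={$}  FOLLOW[A]={$,c}
[2] — fixpoint
  FOLLOW[S]={$}  FOLLOW[A]={$,c}

FOLLOW(A) = ["$", "c"]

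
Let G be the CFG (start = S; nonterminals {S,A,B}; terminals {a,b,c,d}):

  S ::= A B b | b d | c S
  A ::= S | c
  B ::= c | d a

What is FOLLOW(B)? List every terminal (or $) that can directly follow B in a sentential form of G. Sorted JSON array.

Compute FIRST by fixpoint:
iter 1:
  A via A→c: +{c}
  B via B→c: +{c}
  B via B→d a: +{d}
  S via S→A B b: +{c}
  S via S→b d: +{b}
  FIRST(S)={b,c}  FIRST(A)={c}  FIRST(B)={c,d}
iter 2:
  A via A→S: +{b}
  FIRST(S)={b,c}  FIRST(A)={b,c}  FIRST(B)={c,d}
iter 3: done
  FIRST(S)={b,c}  FIRST(A)={b,c}  FIRST(B)={c,d}

Compute FOLLOW by fixpoint:
seed FOLLOW(S) with $
round 1:
  S→A B b: FOLLOW(A) ⊇ FIRST(B) = {c,d}; new: +{c,d}
  S→A B b: FOLLOW(B) ⊇ FIRST(b) = {b}; new: +{b}
  FOLLOW[S]={$}  FOLLOW[A]={c,d}  FOLLOW[B]={b}
round 2:
  A→S: FOLLOW(S) ⊇ FOLLOW(A) ⊇ {c,d}; new: +{c,d}
  FOLLOW[S]={$,c,d}  FOLLOW[A]={c,d}  FOLLOW[B]={b}
round 3: (stable)
  FOLLOW[S]={$,c,d}  FOLLOW[A]={c,d}  FOLLOW[B]={b}

FOLLOW(B) = ["b"]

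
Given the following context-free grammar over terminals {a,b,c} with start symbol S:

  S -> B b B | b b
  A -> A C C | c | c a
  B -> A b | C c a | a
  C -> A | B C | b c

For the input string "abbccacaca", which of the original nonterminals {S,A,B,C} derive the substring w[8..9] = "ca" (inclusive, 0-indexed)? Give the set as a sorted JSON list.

Convert to CNF:
  S -> B X6 | T2 T2
  A -> A X3 | T0 T1 | c
  B -> A T2 | C X4 | a
  C -> A X5 | B C | T0 T1 | T2 T0 | c
  T0 -> c
  T1 -> a
  T2 -> b
  X3 -> C C
  X4 -> T0 T1
  X5 -> C C
  X6 -> T2 B

CYK table (by increasing span) — only the sub-triangle for w[8..9]:
  T[8,8] 'c' = {A,C,T0}  orig:{A,C}
  T[9,9] 'a' = {B,T1}  orig:{B}
  T[8,9] 'ca' = {A,C,X4}  orig:{A,C}

Original NTs in T[8,9] deriving "ca": ["A", "C"]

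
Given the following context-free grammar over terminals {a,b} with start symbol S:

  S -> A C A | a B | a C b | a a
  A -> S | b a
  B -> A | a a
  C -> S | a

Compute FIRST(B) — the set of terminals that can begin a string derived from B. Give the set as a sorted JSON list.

FIRST iteration:
iter 1:
  A via A→b a: +{b}
  B via B→A: +{b}
  B via B→a a: +{a}
  C via C→a: +{a}
  S via S→A C A: +{b}
  S via S→a B: +{a}
  FIRST(S)={a,b}  FIRST(A)={b}  FIRST(B)={a,b}  FIRST(C)={a}
iter 2:
  A via A→S: +{a}
  C via C→S: +{b}
  FIRST(S)={a,b}  FIRST(A)={a,b}  FIRST(B)={a,b}  FIRST(C)={a,b}
iter 3: — fixpoint
  FIRST(S)={a,b}  FIRST(A)={a,b}  FIRST(B)={a,b}  FIRST(C)={a,b}

FIRST(B) = ["a", "b"]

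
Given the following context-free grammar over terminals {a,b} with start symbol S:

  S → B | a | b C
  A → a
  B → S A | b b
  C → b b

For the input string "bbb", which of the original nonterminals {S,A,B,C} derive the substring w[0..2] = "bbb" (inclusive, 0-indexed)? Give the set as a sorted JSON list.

CNF form of G:
  S -> S A | T0 C | T0 T0 | a
  A -> a
  B -> S A | T0 T0
  C -> T0 T0
  T0 -> b

CYK fill — only the sub-triangle for w[0..2]:
  cell(0,0) b: {T0}  orig:{}
  cell(1,1) b: {T0}  orig:{}
  cell(2,2) b: {T0}  orig:{}
  cell(0,1) bb: {B,C,S}
  cell(1,2) bb: {B,C,S}
  cell(0,2) bbb: {S}

Original NTs in T[0,2] deriving "bbb": ["S"]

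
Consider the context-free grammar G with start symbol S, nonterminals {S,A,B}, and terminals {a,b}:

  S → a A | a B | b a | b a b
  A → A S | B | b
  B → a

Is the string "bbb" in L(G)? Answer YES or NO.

Convert to CNF:
  S -> T0 A | T0 B | T1 T0 | T1 X2
  A -> A S | a | b
  B -> a
  T0 -> a
  T1 -> b
  X2 -> T0 T1

Fill CYK table bottom-up:
  cell(0,0) b: {A,T1}  orig:{A}
  cell(1,1) b: {A,T1}  orig:{A}
  cell(2,2) b: {A,T1}  orig:{A}
  cell(0,1) bb: ∅
  cell(1,2) bb: ∅
  cell(0,2) bbb: ∅

S ∉ T[0,2] ⇒ NO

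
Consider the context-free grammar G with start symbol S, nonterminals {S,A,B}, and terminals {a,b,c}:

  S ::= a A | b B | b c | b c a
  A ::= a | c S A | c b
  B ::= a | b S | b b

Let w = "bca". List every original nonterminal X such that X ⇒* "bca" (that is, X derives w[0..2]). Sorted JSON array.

Convert to CNF:
  S -> T1 B | T1 T0 | T1 X4 | T2 A
  A -> T0 T1 | T0 X3 | a
  B -> T1 S | T1 T1 | a
  T0 -> c
  T1 -> b
  T2 -> a
  X3 -> S A
  X4 -> T0 T2

CYK fill (cells [i..j] with 0 ≤ i ≤ j ≤ 2 only):
  [0..0]={T1}  "b"  orig:{}
  [1..1]={T0}  "c"  orig:{}
  [2..2]={A,B,T2}  "a"  orig:{A,B}
  [0..1]={S}  "bc"
  [1..2]={X4}  "ca"  orig:{}
  [0..2]={S,X3}  "bca"  orig:{S}

Original NTs in T[0,2] deriving "bca": ["S"]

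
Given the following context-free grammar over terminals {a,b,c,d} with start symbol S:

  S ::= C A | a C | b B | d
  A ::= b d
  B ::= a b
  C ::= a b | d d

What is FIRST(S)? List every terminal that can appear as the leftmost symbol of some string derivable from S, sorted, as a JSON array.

FIRST sets, iterate to fixpoint:
iter 1:
  A via A→b d: +{b}
  B via B→a b: +{a}
  C via C→a b: +{a}
  C via C→d d: +{d}
  S via S→C A: +{a,d}
  S via S→b B: +{b}
  S: {a,b,d}  A: {b}  B: {a}  C: {a,d}
iter 2: done
  S: {a,b,d}  A: {b}  B: {a}  C: {a,d}

FIRST(S) = ["a", "b", "d"]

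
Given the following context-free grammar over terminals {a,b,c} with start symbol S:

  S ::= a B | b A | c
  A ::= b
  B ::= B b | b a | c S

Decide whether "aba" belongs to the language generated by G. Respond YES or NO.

Convert to CNF:
  S -> T0 A | T1 B | c
  A -> b
  B -> B T0 | T0 T1 | T2 S
  T0 -> b
  T1 -> a
  T2 -> c

CYK table (by increasing span):
  [0..0]={T1}  "a"  orig:{}
  [1..1]={A,T0}  "b"  orig:{A}
  [2..2]={T1}  "a"  orig:{}
  [0..1]=∅  "ab"
  [1..2]={B}  "ba"
  [0..2]={S}  "aba"

S ∈ T[0,2] ⇒ YES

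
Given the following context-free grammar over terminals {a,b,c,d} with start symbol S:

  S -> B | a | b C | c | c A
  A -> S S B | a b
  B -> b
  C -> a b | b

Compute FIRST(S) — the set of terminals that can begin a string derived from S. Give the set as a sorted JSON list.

Compute FIRST by fixpoint:
round 1:
  A via A→a b: +{a}
  B via B→b: +{b}
  C via C→a b: +{a}
  C via C→b: +{b}
  S via S→B: +{b}
  S via S→a: +{a}
  S via S→c: +{c}
  FIRST(S)={a,b,c}  FIRST(A)={a}  FIRST(B)={b}  FIRST(C)={a,b}
round 2:
  A via A→S S B: +{b,c}
  FIRST(S)={a,b,c}  FIRST(A)={a,b,c}  FIRST(B)={b}  FIRST(C)={a,b}
round 3: (stable)
  FIRST(S)={a,b,c}  FIRST(A)={a,b,c}  FIRST(B)={b}  FIRST(C)={a,b}

FIRST(S) = ["a", "b", "c"]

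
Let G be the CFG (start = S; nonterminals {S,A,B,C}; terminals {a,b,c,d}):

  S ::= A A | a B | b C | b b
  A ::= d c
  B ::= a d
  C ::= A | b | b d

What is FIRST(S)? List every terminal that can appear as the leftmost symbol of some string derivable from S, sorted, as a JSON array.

FIRST sets, iterate to fixpoint:
iter 1:
  A via A→d c: +{d}
  B via B→a d: +{a}
  C via C→A: +{d}
  C via C→b: +{b}
  S via S→A A: +{d}
  S via S→a B: +{a}
  S via S→b C: +{b}
  FIRST[S]={a,b,d}  FIRST[A]={d}  FIRST[B]={a}  FIRST[C]={b,d}
iter 2: — fixpoint
  FIRST[S]={a,b,d}  FIRST[A]={d}  FIRST[B]={a}  FIRST[C]={b,d}

FIRST(S) = ["a", "b", "d"]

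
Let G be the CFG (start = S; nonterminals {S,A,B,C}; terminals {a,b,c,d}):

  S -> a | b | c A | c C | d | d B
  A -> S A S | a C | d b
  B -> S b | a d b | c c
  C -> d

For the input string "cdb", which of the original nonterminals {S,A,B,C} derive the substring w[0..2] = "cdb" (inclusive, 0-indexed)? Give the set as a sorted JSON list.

Convert to CNF:
  S -> T1 B | T3 A | T3 C | a | b | d
  A -> S X4 | T0 C | T1 T2
  B -> S T2 | T0 X5 | T3 T3
  C -> d
  T0 -> a
  T1 -> d
  T2 -> b
  T3 -> c
  X4 -> A S
  X5 -> T1 T2

CYK table (by increasing span), restricted to cells inside w[0..2]:
  cell(0,0) c: {T3}  orig:{}
  cell(1,1) d: {C,S,T1}  orig:{C,S}
  cell(2,2) b: {S,T2}  orig:{S}
  cell(0,1) cd: {S}
  cell(1,2) db: {A,B,X5}  orig:{A,B}
  cell(0,2) cdb: {B,S}

Original NTs in T[0,2] deriving "cdb": ["B", "S"]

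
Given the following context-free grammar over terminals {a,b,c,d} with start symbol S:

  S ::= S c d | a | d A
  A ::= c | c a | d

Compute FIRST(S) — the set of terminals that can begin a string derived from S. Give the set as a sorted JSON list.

FIRST iteration:
[1]
  A via A→c: +{c}
  A via A→d: +{d}
  S via S→a: +{a}
  S via S→d A: +{d}
  FIRST(S)={a,d}  FIRST(A)={c,d}
[2] — fixpoint
  FIRST(S)={a,d}  FIRST(A)={c,d}

FIRST(S) = ["a", "d"]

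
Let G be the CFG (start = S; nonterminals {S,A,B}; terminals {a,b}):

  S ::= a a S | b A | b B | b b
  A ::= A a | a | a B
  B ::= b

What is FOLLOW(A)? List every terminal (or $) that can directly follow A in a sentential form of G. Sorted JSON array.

FIRST sets, iterate to fixpoint:
iter 1:
  A via A→a: +{a}
  B via B→b: +{b}
  S via S→a a S: +{a}
  S via S→b A: +{b}
  S: {a,b}  A: {a}  B: {b}
iter 2: done
  S: {a,b}  A: {a}  B: {b}

Compute FOLLOW by fixpoint:
initialize: $ ∈ FOLLOW(S)
round 1:
  A→A a: FOLLOW(A) ⊇ FIRST(a) = {a}; new: +{a}
  A→a B: FOLLOW(B) ⊇ FOLLOW(A) ⊇ {a}; new: +{a}
  S→b A: FOLLOW(A) ⊇ FOLLOW(S) ⊇ {$}; new: +{$}
  S→b B: FOLLOW(B) ⊇ FOLLOW(S) ⊇ {$}; new: +{$}
  FOLLOW[S]={$}  FOLLOW[A]={$,a}  FOLLOW[B]={$,a}
round 2: (no change)
  FOLLOW[S]={$}  FOLLOW[A]={$,a}  FOLLOW[B]={$,a}

FOLLOW(A) = ["$", "a"]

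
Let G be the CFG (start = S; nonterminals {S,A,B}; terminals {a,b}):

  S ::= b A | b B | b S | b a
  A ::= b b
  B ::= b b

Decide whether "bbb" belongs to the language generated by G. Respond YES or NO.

Convert to CNF:
  S -> T0 A | T0 B | T0 S | T0 T1
  A -> T0 T0
  B -> T0 T0
  T0 -> b
  T1 -> a

CYK fill:
  T[0,0] 'b' = {T0}  orig:{}
  T[1,1] 'b' = {T0}  orig:{}
  T[2,2] 'b' = {T0}  orig:{}
  T[0,1] 'bb' = {A,B}
  T[1,2] 'bb' = {A,B}
  T[0,2] 'bbb' = {S}

S ∈ T[0,2] ⇒ YES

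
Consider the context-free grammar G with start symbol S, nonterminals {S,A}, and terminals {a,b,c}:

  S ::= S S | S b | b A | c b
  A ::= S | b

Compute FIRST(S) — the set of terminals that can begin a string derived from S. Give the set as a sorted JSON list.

FIRST iteration:
round 1:
  A via A→b: +{b}
  S via S→b A: +{b}
  S via S→c b: +{c}
  FIRST(S)={b,c}  FIRST(A)={b}
round 2:
  A via A→S: +{c}
  FIRST(S)={b,c}  FIRST(A)={b,c}
round 3: (stable)
  FIRST(S)={b,c}  FIRST(A)={b,c}

FIRST(S) = ["b", "c"]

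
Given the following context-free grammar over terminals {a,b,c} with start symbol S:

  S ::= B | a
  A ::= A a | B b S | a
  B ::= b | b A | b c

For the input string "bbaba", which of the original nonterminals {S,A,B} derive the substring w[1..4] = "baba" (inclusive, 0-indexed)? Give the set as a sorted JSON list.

CNF form of G:
  S -> T1 A | T1 T2 | a | b
  A -> A T0 | B X3 | a
  B -> T1 A | T1 T2 | b
  T0 -> a
  T1 -> b
  T2 -> c
  X3 -> T1 S

Fill CYK table bottom-up, restricted to cells inside w[1..4]:
  [1..1]={B,S,T1}  "b"  orig:{B,S}
  [2..2]={A,S,T0}  "a"  orig:{A,S}
  [3..3]={B,S,T1}  "b"  orig:{B,S}
  [4..4]={A,S,T0}  "a"  orig:{A,S}
  [1..2]={B,S,X3}  "ba"  orig:{B,S}
  [2..3]=∅  "ab"
  [3..4]={B,S,X3}  "ba"  orig:{B,S}
  [1..3]=∅  "bab"
  [2..4]=∅  "aba"
  [1..4]={A}  "baba"

Original NTs in T[1,4] deriving "baba": ["A"]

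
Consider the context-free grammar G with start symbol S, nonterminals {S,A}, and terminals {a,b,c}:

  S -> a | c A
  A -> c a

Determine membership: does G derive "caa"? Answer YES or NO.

Convert to CNF:
  S -> T0 A | a
  A -> T0 T1
  T0 -> c
  T1 -> a

CYK table (by increasing span):
  cell(0,0) c: {T0}  orig:{}
  cell(1,1) a: {S,T1}  orig:{S}
  cell(2,2) a: {S,T1}  orig:{S}
  cell(0,1) ca: {A}
  cell(1,2) aa: ∅
  cell(0,2) caa: ∅

S ∉ T[0,2] ⇒ NO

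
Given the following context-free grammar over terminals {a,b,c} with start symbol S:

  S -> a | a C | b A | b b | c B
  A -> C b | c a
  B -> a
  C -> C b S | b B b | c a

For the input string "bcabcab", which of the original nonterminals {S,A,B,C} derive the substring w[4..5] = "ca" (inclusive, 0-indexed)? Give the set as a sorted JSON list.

CNF form of G:
  S -> T0 A | T0 T0 | T1 B | T2 C | a
  A -> C T0 | T1 T2
  B -> a
  C -> C X3 | T0 X4 | T1 T2
  T0 -> b
  T1 -> c
  T2 -> a
  X3 -> T0 S
  X4 -> B T0

CYK table (by increasing span) — only the sub-triangle for w[4..5]:
  [4..4]={T1}  "c"  orig:{}
  [5..5]={B,S,T2}  "a"  orig:{B,S}
  [4..5]={A,C,S}  "ca"

Original NTs in T[4,5] deriving "ca": ["A", "C", "S"]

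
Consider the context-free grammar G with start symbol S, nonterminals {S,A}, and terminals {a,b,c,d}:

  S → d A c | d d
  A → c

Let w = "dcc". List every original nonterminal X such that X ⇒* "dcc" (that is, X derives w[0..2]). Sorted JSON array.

CNF form of G:
  S -> T0 T0 | T0 X2
  A -> c
  T0 -> d
  T1 -> c
  X2 -> A T1

CYK fill (cells [i..j] with 0 ≤ i ≤ j ≤ 2 only):
  cell(0,0) d: {T0}  orig:{}
  cell(1,1) c: {A,T1}  orig:{A}
  cell(2,2) c: {A,T1}  orig:{A}
  cell(0,1) dc: ∅
  cell(1,2) cc: {X2}  orig:{}
  cell(0,2) dcc: {S}

Original NTs in T[0,2] deriving "dcc": ["S"]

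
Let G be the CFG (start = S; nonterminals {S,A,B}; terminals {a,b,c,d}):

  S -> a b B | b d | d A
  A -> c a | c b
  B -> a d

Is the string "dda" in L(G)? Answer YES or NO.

CNF form of G:
  S -> T1 X4 | T2 T3 | T3 A
  A -> T0 T1 | T0 T2
  B -> T1 T3
  T0 -> c
  T1 -> a
  T2 -> b
  T3 -> d
  X4 -> T2 B

CYK table (by increasing span):
  cell(0,0) d: {T3}  orig:{}
  cell(1,1) d: {T3}  orig:{}
  cell(2,2) a: {T1}  orig:{}
  cell(0,1) dd: ∅
  cell(1,2) da: ∅
  cell(0,2) dda: ∅

S ∉ T[0,2] ⇒ NO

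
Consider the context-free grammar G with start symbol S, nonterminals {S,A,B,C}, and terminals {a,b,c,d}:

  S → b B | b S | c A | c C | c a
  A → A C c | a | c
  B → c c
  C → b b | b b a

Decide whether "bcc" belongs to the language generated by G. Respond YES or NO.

Convert to CNF:
  S -> T0 A | T0 C | T0 T2 | T1 B | T1 S
  A -> A X3 | a | c
  B -> T0 T0
  C -> T1 T1 | T1 X4
  T0 -> c
  T1 -> b
  T2 -> a
  X3 -> C T0
  X4 -> T1 T2

CYK table (by increasing span):
  cell(0,0) b: {T1}  orig:{}
  cell(1,1) c: {A,T0}  orig:{A}
  cell(2,2) c: {A,T0}  orig:{A}
  cell(0,1) bc: ∅
  cell(1,2) cc: {B,S}
  cell(0,2) bcc: {S}

S ∈ T[0,2] ⇒ YES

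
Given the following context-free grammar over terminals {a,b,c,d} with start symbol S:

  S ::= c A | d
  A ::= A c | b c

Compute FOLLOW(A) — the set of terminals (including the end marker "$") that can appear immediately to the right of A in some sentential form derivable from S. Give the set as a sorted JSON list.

FIRST iteration:
round 1:
  A via A→b c: +{b}
  S via S→c A: +{c}
  S via S→d: +{d}
  FIRST(S)={c,d}  FIRST(A)={b}
round 2: (stable)
  FIRST(S)={c,d}  FIRST(A)={b}

FOLLOW sets:
seed FOLLOW(S) with $
iter 1:
  A→A c: FOLLOW(A) ⊇ FIRST(c) = {c}; new: +{c}
  S→c A: FOLLOW(A) ⊇ FOLLOW(S) ⊇ {$}; new: +{$}
  S: {$}  A: {$,c}
iter 2: (stable)
  S: {$}  A: {$,c}

FOLLOW(A) = ["$", "c"]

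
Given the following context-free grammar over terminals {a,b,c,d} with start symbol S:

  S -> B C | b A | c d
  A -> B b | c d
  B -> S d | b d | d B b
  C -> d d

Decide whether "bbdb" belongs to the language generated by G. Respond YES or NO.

CNF form of G:
  S -> B C | T0 A | T1 T2
  A -> B T0 | T1 T2
  B -> S T2 | T0 T2 | T2 X3
  C -> T2 T2
  T0 -> b
  T1 -> c
  T2 -> d
  X3 -> B T0

CYK fill:
  T[0,0] 'b' = {T0}  orig:{}
  T[1,1] 'b' = {T0}  orig:{}
  T[2,2] 'd' = {T2}  orig:{}
  T[3,3] 'b' = {T0}  orig:{}
  T[0,1] 'bb' = ∅
  T[1,2] 'bd' = {B}
  T[2,3] 'db' = ∅
  T[0,2] 'bbd' = ∅
  T[1,3] 'bdb' = {A,X3}  orig:{A}
  T[0,3] 'bbdb' = {S}

S ∈ T[0,3] ⇒ YES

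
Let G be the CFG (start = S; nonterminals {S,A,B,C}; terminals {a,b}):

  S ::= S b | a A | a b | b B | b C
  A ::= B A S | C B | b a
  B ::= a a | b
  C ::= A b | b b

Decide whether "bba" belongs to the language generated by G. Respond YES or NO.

CNF form of G:
  S -> S T0 | T0 B | T0 C | T1 A | T1 T0
  A -> B X2 | C B | T0 T1
  B -> T1 T1 | b
  C -> A T0 | T0 T0
  T0 -> b
  T1 -> a
  X2 -> A S

Fill CYK table bottom-up:
  T[0,0] 'b' = {B,T0}  orig:{B}
  T[1,1] 'b' = {B,T0}  orig:{B}
  T[2,2] 'a' = {T1}  orig:{}
  T[0,1] 'bb' = {C,S}
  T[1,2] 'ba' = {A}
  T[0,2] 'bba' = ∅

S ∉ T[0,2] ⇒ NO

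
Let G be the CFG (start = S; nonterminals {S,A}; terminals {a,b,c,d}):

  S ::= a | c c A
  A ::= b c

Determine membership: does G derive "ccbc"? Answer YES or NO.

Convert to CNF:
  S -> T1 X2 | a
  A -> T0 T1
  T0 -> b
  T1 -> c
  X2 -> T1 A

Fill CYK table bottom-up:
  T[0,0] 'c' = {T1}  orig:{}
  T[1,1] 'c' = {T1}  orig:{}
  T[2,2] 'b' = {T0}  orig:{}
  T[3,3] 'c' = {T1}  orig:{}
  T[0,1] 'cc' = ∅
  T[1,2] 'cb' = ∅
  T[2,3] 'bc' = {A}
  T[0,2] 'ccb' = ∅
  T[1,3] 'cbc' = {X2}  orig:{}
  T[0,3] 'ccbc' = {S}

S ∈ T[0,3] ⇒ YES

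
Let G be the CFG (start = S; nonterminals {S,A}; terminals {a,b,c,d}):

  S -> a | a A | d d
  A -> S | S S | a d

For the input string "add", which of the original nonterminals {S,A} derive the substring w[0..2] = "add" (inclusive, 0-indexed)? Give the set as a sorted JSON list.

CNF form of G:
  S -> T0 A | T1 T1 | a
  A -> S S | T0 A | T0 T1 | T1 T1 | a
  T0 -> a
  T1 -> d

Fill CYK table bottom-up, restricted to cells inside w[0..2]:
  cell(0,0) a: {A,S,T0}  orig:{A,S}
  cell(1,1) d: {T1}  orig:{}
  cell(2,2) d: {T1}  orig:{}
  cell(0,1) ad: {A}
  cell(1,2) dd: {A,S}
  cell(0,2) add: {A,S}

Original NTs in T[0,2] deriving "add": ["A", "S"]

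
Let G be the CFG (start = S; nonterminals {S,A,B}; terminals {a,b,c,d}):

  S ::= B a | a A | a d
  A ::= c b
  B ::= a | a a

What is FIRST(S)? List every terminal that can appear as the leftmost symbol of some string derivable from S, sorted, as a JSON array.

FIRST iteration:
pass 1:
  A via A→c b: +{c}
  B via B→a: +{a}
  S via S→B a: +{a}
  FIRST[S]={a}  FIRST[A]={c}  FIRST[B]={a}
pass 2: — fixpoint
  FIRST[S]={a}  FIRST[A]={c}  FIRST[B]={a}

FIRST(S) = ["a"]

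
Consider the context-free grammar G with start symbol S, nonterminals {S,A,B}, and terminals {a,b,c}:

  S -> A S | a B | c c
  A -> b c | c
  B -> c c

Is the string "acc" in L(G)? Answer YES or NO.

CNF form of G:
  S -> A S | T1 T1 | T2 B
  A -> T0 T1 | c
  B -> T1 T1
  T0 -> b
  T1 -> c
  T2 -> a

Fill CYK table bottom-up:
  [0..0]={T2}  "a"  orig:{}
  [1..1]={A,T1}  "c"  orig:{A}
  [2..2]={A,T1}  "c"  orig:{A}
  [0..1]=∅  "ac"
  [1..2]={B,S}  "cc"
  [0..2]={S}  "acc"

S ∈ T[0,2] ⇒ YES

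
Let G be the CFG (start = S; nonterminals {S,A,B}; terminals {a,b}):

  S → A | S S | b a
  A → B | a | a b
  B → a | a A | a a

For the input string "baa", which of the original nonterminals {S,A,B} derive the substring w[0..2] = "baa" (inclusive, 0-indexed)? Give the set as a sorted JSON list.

Convert to CNF:
  S -> S S | T0 A | T0 T0 | T0 T1 | T1 T0 | a
  A -> T0 A | T0 T0 | T0 T1 | a
  B -> T0 A | T0 T0 | a
  T0 -> a
  T1 -> b

CYK table (by increasing span) (cells [i..j] with 0 ≤ i ≤ j ≤ 2 only):
  T[0,0] 'b' = {T1}  orig:{}
  T[1,1] 'a' = {A,B,S,T0}  orig:{A,B,S}
  T[2,2] 'a' = {A,B,S,T0}  orig:{A,B,S}
  T[0,1] 'ba' = {S}
  T[1,2] 'aa' = {A,B,S}
  T[0,2] 'baa' = {S}

Original NTs in T[0,2] deriving "baa": ["S"]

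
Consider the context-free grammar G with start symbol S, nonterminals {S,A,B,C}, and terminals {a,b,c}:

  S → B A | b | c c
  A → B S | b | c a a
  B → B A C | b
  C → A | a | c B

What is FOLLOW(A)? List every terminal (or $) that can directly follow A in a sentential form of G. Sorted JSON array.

FIRST iteration:
[1]
  A via A→b: +{b}
  A via A→c a a: +{c}
  B via B→b: +{b}
  C via C→A: +{b,c}
  C via C→a: +{a}
  S via S→B A: +{b}
  S via S→c c: +{c}
  FIRST[S]={b,c}  FIRST[A]={b,c}  FIRST[B]={b}  FIRST[C]={a,b,c}
[2] (no change)
  FIRST[S]={b,c}  FIRST[A]={b,c}  FIRST[B]={b}  FIRST[C]={a,b,c}

Compute FOLLOW by fixpoint:
FOLLOW(S) := {$}
iter 1:
  A→B S: FOLLOW(B) ⊇ FIRST(S) = {b,c}; new: +{b,c}
  B→B A C: FOLLOW(A) ⊇ FIRST(C) = {a,b,c}; new: +{a,b,c}
  B→B A C: FOLLOW(C) ⊇ FOLLOW(B) ⊇ {b,c}; new: +{b,c}
  S→B A: FOLLOW(A) ⊇ FOLLOW(S) ⊇ {$}; new: +{$}
  S: {$}  A: {$,a,b,c}  B: {b,c}  C: {b,c}
iter 2:
  A→B S: FOLLOW(S) ⊇ FOLLOW(A) ⊇ {$,a,b,c}; new: +{a,b,c}
  S: {$,a,b,c}  A: {$,a,b,c}  B: {b,c}  C: {b,c}
iter 3: (no change)
  S: {$,a,b,c}  A: {$,a,b,c}  B: {b,c}  C: {b,c}

FOLLOW(A) = ["$", "a", "b", "c"]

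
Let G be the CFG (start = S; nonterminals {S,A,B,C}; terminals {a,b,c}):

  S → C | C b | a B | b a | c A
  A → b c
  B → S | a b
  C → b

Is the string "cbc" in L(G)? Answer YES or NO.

CNF form of G:
  S -> C T0 | T0 T2 | T1 A | T2 B | b
  A -> T0 T1
  B -> C T0 | T0 T2 | T1 A | T2 B | T2 T0 | b
  C -> b
  T0 -> b
  T1 -> c
  T2 -> a

Fill CYK table bottom-up:
  T[0,0] 'c' = {T1}  orig:{}
  T[1,1] 'b' = {B,C,S,T0}  orig:{B,C,S}
  T[2,2] 'c' = {T1}  orig:{}
  T[0,1] 'cb' = ∅
  T[1,2] 'bc' = {A}
  T[0,2] 'cbc' = {B,S}

S ∈ T[0,2] ⇒ YES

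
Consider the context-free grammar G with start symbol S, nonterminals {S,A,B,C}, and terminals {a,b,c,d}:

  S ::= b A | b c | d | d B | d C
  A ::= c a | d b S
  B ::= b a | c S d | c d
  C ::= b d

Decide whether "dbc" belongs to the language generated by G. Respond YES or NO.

CNF form of G:
  S -> T2 B | T2 C | T3 A | T3 T0 | d
  A -> T0 T1 | T2 X4
  B -> T0 T2 | T0 X5 | T3 T1
  C -> T3 T2
  T0 -> c
  T1 -> a
  T2 -> d
  T3 -> b
  X4 -> T3 S
  X5 -> S T2

CYK table (by increasing span):
  cell(0,0) d: {S,T2}  orig:{S}
  cell(1,1) b: {T3}  orig:{}
  cell(2,2) c: {T0}  orig:{}
  cell(0,1) db: ∅
  cell(1,2) bc: {S}
  cell(0,2) dbc: ∅

S ∉ T[0,2] ⇒ NO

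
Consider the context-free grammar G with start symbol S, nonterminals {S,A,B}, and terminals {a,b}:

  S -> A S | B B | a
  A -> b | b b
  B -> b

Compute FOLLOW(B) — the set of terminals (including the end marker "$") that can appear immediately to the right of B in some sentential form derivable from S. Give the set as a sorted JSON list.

Compute FIRST by fixpoint:
pass 1:
  A via A→b: +{b}
  B via B→b: +{b}
  S via S→A S: +{b}
  S via S→a: +{a}
  FIRST[S]={a,b}  FIRST[A]={b}  FIRST[B]={b}
pass 2: (stable)
  FIRST[S]={a,b}  FIRST[A]={b}  FIRST[B]={b}

Compute FOLLOW by fixpoint:
FOLLOW(S) := {$}
pass 1:
  S→A S: FOLLOW(A) ⊇ FIRST(S) = {a,b}; new: +{a,b}
  S→B B: FOLLOW(B) ⊇ FIRST(B) = {b}; new: +{b}
  S→B B: FOLLOW(B) ⊇ FOLLOW(S) ⊇ {$}; new: +{$}
  FOLLOW[S]={$}  FOLLOW[A]={a,b}  FOLLOW[B]={$,b}
pass 2: (stable)
  FOLLOW[S]={$}  FOLLOW[A]={a,b}  FOLLOW[B]={$,b}

FOLLOW(B) = ["$", "b"]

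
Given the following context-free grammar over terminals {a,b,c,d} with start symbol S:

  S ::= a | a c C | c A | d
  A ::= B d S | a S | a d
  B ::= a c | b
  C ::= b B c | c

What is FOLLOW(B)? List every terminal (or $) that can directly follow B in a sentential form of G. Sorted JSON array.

Compute FIRST by fixpoint:
round 1:
  A via A→a S: +{a}
  B via B→a c: +{a}
  B via B→b: +{b}
  C via C→b B c: +{b}
  C via C→c: +{c}
  S via S→a: +{a}
  S via S→c A: +{c}
  S via S→d: +{d}
  S: {a,c,d}  A: {a}  B: {a,b}  C: {b,c}
round 2:
  A via A→B d S: +{b}
  S: {a,c,d}  A: {a,b}  B: {a,b}  C: {b,c}
round 3: (stable)
  S: {a,c,d}  A: {a,b}  B: {a,b}  C: {b,c}

FOLLOW iteration:
seed FOLLOW(S) with $
round 1:
  A→B d S: FOLLOW(B) ⊇ FIRST(d) = {d}; new: +{d}
  C→b B c: FOLLOW(B) ⊇ FIRST(c) = {c}; new: +{c}
  S→a c C: FOLLOW(C) ⊇ FOLLOW(S) ⊇ {$}; new: +{$}
  S→c A: FOLLOW(A) ⊇ FOLLOW(S) ⊇ {$}; new: +{$}
  S: {$}  A: {$}  B: {c,d}  C: {$}
round 2: (no change)
  S: {$}  A: {$}  B: {c,d}  C: {$}

FOLLOW(B) = ["c", "d"]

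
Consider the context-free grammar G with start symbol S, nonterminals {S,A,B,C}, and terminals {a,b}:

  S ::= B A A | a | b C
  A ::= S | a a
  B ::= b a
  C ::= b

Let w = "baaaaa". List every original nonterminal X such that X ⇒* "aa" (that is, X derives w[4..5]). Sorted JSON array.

Convert to CNF:
  S -> B X3 | T1 C | a
  A -> B X2 | T0 T0 | T1 C | a
  B -> T1 T0
  C -> b
  T0 -> a
  T1 -> b
  X2 -> A A
  X3 -> A A

Fill CYK table bottom-up — only the sub-triangle for w[4..5]:
  T[4,4] 'a' = {A,S,T0}  orig:{A,S}
  T[5,5] 'a' = {A,S,T0}  orig:{A,S}
  T[4,5] 'aa' = {A,X2,X3}  orig:{A}

Original NTs in T[4,5] deriving "aa": ["A"]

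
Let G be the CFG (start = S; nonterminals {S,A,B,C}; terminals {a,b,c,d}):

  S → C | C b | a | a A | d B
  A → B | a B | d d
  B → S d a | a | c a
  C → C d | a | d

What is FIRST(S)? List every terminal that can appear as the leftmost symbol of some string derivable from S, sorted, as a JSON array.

FIRST sets, iterate to fixpoint:
round 1:
  A via A→a B: +{a}
  A via A→d d: +{d}
  B via B→a: +{a}
  B via B→c a: +{c}
  C via C→a: +{a}
  C via C→d: +{d}
  S via S→C: +{a,d}
  S: {a,d}  A: {a,d}  B: {a,c}  C: {a,d}
round 2:
  A via A→B: +{c}
  B via B→S d a: +{d}
  S: {a,d}  A: {a,c,d}  B: {a,c,d}  C: {a,d}
round 3: (no change)
  S: {a,d}  A: {a,c,d}  B: {a,c,d}  C: {a,d}

FIRST(S) = ["a", "d"]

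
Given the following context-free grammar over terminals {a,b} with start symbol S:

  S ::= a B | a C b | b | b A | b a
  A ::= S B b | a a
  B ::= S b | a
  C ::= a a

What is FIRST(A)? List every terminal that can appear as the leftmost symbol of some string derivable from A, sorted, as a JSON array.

Compute FIRST by fixpoint:
round 1:
  A via A→a a: +{a}
  B via B→a: +{a}
  C via C→a a: +{a}
  S via S→a B: +{a}
  S via S→b: +{b}
  S: {a,b}  A: {a}  B: {a}  C: {a}
round 2:
  A via A→S B b: +{b}
  B via B→S b: +{b}
  S: {a,b}  A: {a,b}  B: {a,b}  C: {a}
round 3: (no change)
  S: {a,b}  A: {a,b}  B: {a,b}  C: {a}

FIRST(A) = ["a", "b"]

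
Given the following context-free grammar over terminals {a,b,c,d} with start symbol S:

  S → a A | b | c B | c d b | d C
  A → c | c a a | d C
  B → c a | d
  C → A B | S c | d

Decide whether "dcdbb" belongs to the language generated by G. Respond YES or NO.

Convert to CNF:
  S -> T0 B | T0 X5 | T1 A | T2 C | b
  A -> T0 X4 | T2 C | c
  B -> T0 T1 | d
  C -> A B | S T0 | d
  T0 -> c
  T1 -> a
  T2 -> d
  T3 -> b
  X4 -> T1 T1
  X5 -> T2 T3

CYK table (by increasing span):
  cell(0,0) d: {B,C,T2}  orig:{B,C}
  cell(1,1) c: {A,T0}  orig:{A}
  cell(2,2) d: {B,C,T2}  orig:{B,C}
  cell(3,3) b: {S,T3}  orig:{S}
  cell(4,4) b: {S,T3}  orig:{S}
  cell(0,1) dc: ∅
  cell(1,2) cd: {C,S}
  cell(2,3) db: {X5}  orig:{}
  cell(3,4) bb: ∅
  cell(0,2) dcd: {A,S}
  cell(1,3) cdb: {S}
  cell(2,4) dbb: ∅
  cell(0,3) dcdb: ∅
  cell(1,4) cdbb: ∅
  cell(0,4) dcdbb: ∅

S ∉ T[0,4] ⇒ NO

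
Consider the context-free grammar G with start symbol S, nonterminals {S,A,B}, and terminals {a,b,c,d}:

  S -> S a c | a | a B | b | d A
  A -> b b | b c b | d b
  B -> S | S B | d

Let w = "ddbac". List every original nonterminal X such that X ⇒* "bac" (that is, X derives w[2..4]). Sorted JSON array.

Convert to CNF:
  S -> S X6 | T2 A | T3 B | a | b
  A -> T0 T0 | T0 X4 | T2 T0
  B -> S B | S X5 | T2 A | T3 B | a | b | d
  T0 -> b
  T1 -> c
  T2 -> d
  T3 -> a
  X4 -> T1 T0
  X5 -> T3 T1
  X6 -> T3 T1

CYK fill, restricted to cells inside w[2..4]:
  cell(2,2) b: {B,S,T0}  orig:{B,S}
  cell(3,3) a: {B,S,T3}  orig:{B,S}
  cell(4,4) c: {T1}  orig:{}
  cell(2,3) ba: {B}
  cell(3,4) ac: {X5,X6}  orig:{}
  cell(2,4) bac: {B,S}

Original NTs in T[2,4] deriving "bac": ["B", "S"]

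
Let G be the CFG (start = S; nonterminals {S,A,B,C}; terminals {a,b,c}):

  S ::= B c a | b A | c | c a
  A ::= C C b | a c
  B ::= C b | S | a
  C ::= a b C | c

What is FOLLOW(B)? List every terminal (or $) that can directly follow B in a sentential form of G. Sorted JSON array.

FIRST iteration:
pass 1:
  A via A→a c: +{a}
  B via B→a: +{a}
  C via C→a b C: +{a}
  C via C→c: +{c}
  S via S→B c a: +{a}
  S via S→b A: +{b}
  S via S→c: +{c}
  FIRST[S]={a,b,c}  FIRST[A]={a}  FIRST[B]={a}  FIRST[C]={a,c}
pass 2:
  A via A→C C b: +{c}
  B via B→C b: +{c}
  B via B→S: +{b}
  FIRST[S]={a,b,c}  FIRST[A]={a,c}  FIRST[B]={a,b,c}  FIRST[C]={a,c}
pass 3: (no change)
  FIRST[S]={a,b,c}  FIRST[A]={a,c}  FIRST[B]={a,b,c}  FIRST[C]={a,c}

FOLLOW iteration:
seed FOLLOW(S) with $
iter 1:
  A→C C b: FOLLOW(C) ⊇ FIRST(C) = {a,c}; new: +{a,c}
  A→C C b: FOLLOW(C) ⊇ FIRST(b) = {b}; new: +{b}
  S→B c a: FOLLOW(B) ⊇ FIRST(c) = {c}; new: +{c}
  S→b A: FOLLOW(A) ⊇ FOLLOW(S) ⊇ {$}; new: +{$}
  FOLLOW[S]={$}  FOLLOW[A]={$}  FOLLOW[B]={c}  FOLLOW[C]={a,b,c}
iter 2:
  B→S: FOLLOW(S) ⊇ FOLLOW(B) ⊇ {c}; new: +{c}
  S→b A: FOLLOW(A) ⊇ FOLLOW(S) ⊇ {$,c}; new: +{c}
  FOLLOW[S]={$,c}  FOLLOW[A]={$,c}  FOLLOW[B]={c}  FOLLOW[C]={a,b,c}
iter 3: — fixpoint
  FOLLOW[S]={$,c}  FOLLOW[A]={$,c}  FOLLOW[B]={c}  FOLLOW[C]={a,b,c}

FOLLOW(B) = ["c"]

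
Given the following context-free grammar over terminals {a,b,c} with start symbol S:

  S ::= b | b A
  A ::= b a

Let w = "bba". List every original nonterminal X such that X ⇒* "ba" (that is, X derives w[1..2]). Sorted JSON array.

Convert to CNF:
  S -> T0 A | b
  A -> T0 T1
  T0 -> b
  T1 -> a

CYK table (by increasing span), restricted to cells inside w[1..2]:
  T[1,1] 'b' = {S,T0}  orig:{S}
  T[2,2] 'a' = {T1}  orig:{}
  T[1,2] 'ba' = {A}

Original NTs in T[1,2] deriving "ba": ["A"]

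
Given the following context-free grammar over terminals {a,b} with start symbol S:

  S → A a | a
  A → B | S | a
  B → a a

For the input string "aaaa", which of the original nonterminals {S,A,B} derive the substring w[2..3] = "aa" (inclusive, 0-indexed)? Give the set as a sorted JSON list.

CNF form of G:
  S -> A T0 | a
  A -> A T0 | T0 T0 | a
  B -> T0 T0
  T0 -> a

Fill CYK table bottom-up, restricted to cells inside w[2..3]:
  [2..2]={A,S,T0}  "a"  orig:{A,S}
  [3..3]={A,S,T0}  "a"  orig:{A,S}
  [2..3]={A,B,S}  "aa"

Original NTs in T[2,3] deriving "aa": ["A", "B", "S"]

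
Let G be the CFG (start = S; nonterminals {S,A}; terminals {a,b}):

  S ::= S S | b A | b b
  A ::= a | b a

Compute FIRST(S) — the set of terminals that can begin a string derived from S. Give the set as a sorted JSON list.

FIRST iteration:
round 1:
  A via A→a: +{a}
  A via A→b a: +{b}
  S via S→b A: +{b}
  FIRST(S)={b}  FIRST(A)={a,b}
round 2: — fixpoint
  FIRST(S)={b}  FIRST(A)={a,b}

FIRST(S) = ["b"]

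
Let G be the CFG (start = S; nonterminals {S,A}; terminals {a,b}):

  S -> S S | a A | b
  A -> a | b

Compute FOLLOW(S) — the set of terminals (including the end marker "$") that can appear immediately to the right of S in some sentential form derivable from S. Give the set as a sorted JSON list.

Compute FIRST by fixpoint:
pass 1:
  A via A→a: +{a}
  A via A→b: +{b}
  S via S→a A: +{a}
  S via S→b: +{b}
  FIRST(S)={a,b}  FIRST(A)={a,b}
pass 2: (stable)
  FIRST(S)={a,b}  FIRST(A)={a,b}

Compute FOLLOW by fixpoint:
FOLLOW(S) := {$}
pass 1:
  S→S S: FOLLOW(S) ⊇ FIRST(S) = {a,b}; new: +{a,b}
  S→a A: FOLLOW(A) ⊇ FOLLOW(S) ⊇ {$,a,b}; new: +{$,a,b}
  FOLLOW(S)={$,a,b}  FOLLOW(A)={$,a,b}
pass 2: (no change)
  FOLLOW(S)={$,a,b}  FOLLOW(A)={$,a,b}

FOLLOW(S) = ["$", "a", "b"]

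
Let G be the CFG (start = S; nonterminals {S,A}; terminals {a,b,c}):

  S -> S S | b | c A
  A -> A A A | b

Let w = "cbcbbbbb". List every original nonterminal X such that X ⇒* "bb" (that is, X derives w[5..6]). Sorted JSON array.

Convert to CNF:
  S -> S S | T0 A | b
  A -> A X1 | b
  T0 -> c
  X1 -> A A

CYK fill — only the sub-triangle for w[5..6]:
  cell(5,5) b: {A,S}
  cell(6,6) b: {A,S}
  cell(5,6) bb: {S,X1}  orig:{S}

Original NTs in T[5,6] deriving "bb": ["S"]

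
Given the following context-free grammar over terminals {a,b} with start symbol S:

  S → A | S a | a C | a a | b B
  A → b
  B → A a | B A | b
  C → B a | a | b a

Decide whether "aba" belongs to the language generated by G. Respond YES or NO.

CNF form of G:
  S -> S T0 | T0 C | T0 T0 | T1 B | b
  A -> b
  B -> A T0 | B A | b
  C -> B T0 | T1 T0 | a
  T0 -> a
  T1 -> b

CYK table (by increasing span):
  cell(0,0) a: {C,T0}  orig:{C}
  cell(1,1) b: {A,B,S,T1}  orig:{A,B,S}
  cell(2,2) a: {C,T0}  orig:{C}
  cell(0,1) ab: ∅
  cell(1,2) ba: {B,C,S}
  cell(0,2) aba: {S}

S ∈ T[0,2] ⇒ YES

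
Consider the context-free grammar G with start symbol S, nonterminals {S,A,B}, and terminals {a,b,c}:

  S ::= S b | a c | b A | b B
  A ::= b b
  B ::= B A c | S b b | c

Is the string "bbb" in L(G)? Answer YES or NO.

CNF form of G:
  S -> S T0 | T0 A | T0 B | T2 T1
  A -> T0 T0
  B -> B X3 | S X4 | c
  T0 -> b
  T1 -> c
  T2 -> a
  X3 -> A T1
  X4 -> T0 T0

CYK fill:
  T[0,0] 'b' = {T0}  orig:{}
  T[1,1] 'b' = {T0}  orig:{}
  T[2,2] 'b' = {T0}  orig:{}
  T[0,1] 'bb' = {A,X4}  orig:{A}
  T[1,2] 'bb' = {A,X4}  orig:{A}
  T[0,2] 'bbb' = {S}

S ∈ T[0,2] ⇒ YES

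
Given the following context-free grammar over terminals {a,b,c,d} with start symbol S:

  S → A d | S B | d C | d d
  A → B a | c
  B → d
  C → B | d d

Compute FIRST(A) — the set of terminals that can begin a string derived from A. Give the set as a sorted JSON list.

Compute FIRST by fixpoint:
[1]
  A via A→c: +{c}
  B via B→d: +{d}
  C via C→B: +{d}
  S via S→A d: +{c}
  S via S→d C: +{d}
  FIRST(S)={c,d}  FIRST(A)={c}  FIRST(B)={d}  FIRST(C)={d}
[2]
  A via A→B a: +{d}
  FIRST(S)={c,d}  FIRST(A)={c,d}  FIRST(B)={d}  FIRST(C)={d}
[3] — fixpoint
  FIRST(S)={c,d}  FIRST(A)={c,d}  FIRST(B)={d}  FIRST(C)={d}

FIRST(A) = ["c", "d"]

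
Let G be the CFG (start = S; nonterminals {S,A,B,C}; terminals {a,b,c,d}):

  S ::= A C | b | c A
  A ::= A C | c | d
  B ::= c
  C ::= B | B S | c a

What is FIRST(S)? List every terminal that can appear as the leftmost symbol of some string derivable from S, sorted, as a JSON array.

FIRST sets, iterate to fixpoint:
iter 1:
  A via A→c: +{c}
  A via A→d: +{d}
  B via B→c: +{c}
  C via C→B: +{c}
  S via S→A C: +{c,d}
  S via S→b: +{b}
  FIRST(S)={b,c,d}  FIRST(A)={c,d}  FIRST(B)={c}  FIRST(C)={c}
iter 2: done
  FIRST(S)={b,c,d}  FIRST(A)={c,d}  FIRST(B)={c}  FIRST(C)={c}

FIRST(S) = ["b", "c", "d"]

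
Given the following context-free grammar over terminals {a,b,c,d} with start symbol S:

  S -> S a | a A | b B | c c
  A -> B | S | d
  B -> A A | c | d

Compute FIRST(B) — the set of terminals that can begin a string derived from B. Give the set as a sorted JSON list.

Compute FIRST by fixpoint:
round 1:
  A via A→d: +{d}
  B via B→A A: +{d}
  B via B→c: +{c}
  S via S→a A: +{a}
  S via S→b B: +{b}
  S via S→c c: +{c}
  S: {a,b,c}  A: {d}  B: {c,d}
round 2:
  A via A→B: +{c}
  A via A→S: +{a,b}
  B via B→A A: +{a,b}
  S: {a,b,c}  A: {a,b,c,d}  B: {a,b,c,d}
round 3: — fixpoint
  S: {a,b,c}  A: {a,b,c,d}  B: {a,b,c,d}

FIRST(B) = ["a", "b", "c", "d"]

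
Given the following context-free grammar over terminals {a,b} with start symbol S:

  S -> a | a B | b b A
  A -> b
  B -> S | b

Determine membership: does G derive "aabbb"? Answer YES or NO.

Convert to CNF:
  S -> T0 B | T1 X3 | a
  A -> b
  B -> T0 B | T1 X2 | a | b
  T0 -> a
  T1 -> b
  X2 -> T1 A
  X3 -> T1 A

CYK table (by increasing span):
  cell(0,0) a: {B,S,T0}  orig:{B,S}
  cell(1,1) a: {B,S,T0}  orig:{B,S}
  cell(2,2) b: {A,B,T1}  orig:{A,B}
  cell(3,3) b: {A,B,T1}  orig:{A,B}
  cell(4,4) b: {A,B,T1}  orig:{A,B}
  cell(0,1) aa: {B,S}
  cell(1,2) ab: {B,S}
  cell(2,3) bb: {X2,X3}  orig:{}
  cell(3,4) bb: {X2,X3}  orig:{}
  cell(0,2) aab: {B,S}
  cell(1,3) abb: ∅
  cell(2,4) bbb: {B,S}
  cell(0,3) aabb: ∅
  cell(1,4) abbb: {B,S}
  cell(0,4) aabbb: {B,S}

S ∈ T[0,4] ⇒ YES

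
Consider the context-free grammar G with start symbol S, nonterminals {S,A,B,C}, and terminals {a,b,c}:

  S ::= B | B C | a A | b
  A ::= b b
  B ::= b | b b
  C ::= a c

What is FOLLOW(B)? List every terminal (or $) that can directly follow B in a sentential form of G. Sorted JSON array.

FIRST sets, iterate to fixpoint:
iter 1:
  A via A→b b: +{b}
  B via B→b: +{b}
  C via C→a c: +{a}
  S via S→B: +{b}
  S via S→a A: +{a}
  FIRST(S)={a,b}  FIRST(A)={b}  FIRST(B)={b}  FIRST(C)={a}
iter 2: — fixpoint
  FIRST(S)={a,b}  FIRST(A)={b}  FIRST(B)={b}  FIRST(C)={a}

Compute FOLLOW by fixpoint:
seed FOLLOW(S) with $
round 1:
  S→B: FOLLOW(B) ⊇ FOLLOW(S) ⊇ {$}; new: +{$}
  S→B C: FOLLOW(B) ⊇ FIRST(C) = {a}; new: +{a}
  S→B C: FOLLOW(C) ⊇ FOLLOW(S) ⊇ {$}; new: +{$}
  S→a A: FOLLOW(A) ⊇ FOLLOW(S) ⊇ {$}; new: +{$}
  FOLLOW[S]={$}  FOLLOW[A]={$}  FOLLOW[B]={$,a}  FOLLOW[C]={$}
round 2: — fixpoint
  FOLLOW[S]={$}  FOLLOW[A]={$}  FOLLOW[B]={$,a}  FOLLOW[C]={$}

FOLLOW(B) = ["$", "a"]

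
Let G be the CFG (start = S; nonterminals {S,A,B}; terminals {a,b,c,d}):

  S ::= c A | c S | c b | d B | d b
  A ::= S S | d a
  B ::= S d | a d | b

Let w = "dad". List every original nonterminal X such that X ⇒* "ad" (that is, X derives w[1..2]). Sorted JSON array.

Convert to CNF:
  S -> T0 B | T0 T3 | T2 A | T2 S | T2 T3
  A -> S S | T0 T1
  B -> S T0 | T1 T0 | b
  T0 -> d
  T1 -> a
  T2 -> c
  T3 -> b

Fill CYK table bottom-up — only the sub-triangle for w[1..2]:
  [1..1]={T1}  "a"  orig:{}
  [2..2]={T0}  "d"  orig:{}
  [1..2]={B}  "ad"

Original NTs in T[1,2] deriving "ad": ["B"]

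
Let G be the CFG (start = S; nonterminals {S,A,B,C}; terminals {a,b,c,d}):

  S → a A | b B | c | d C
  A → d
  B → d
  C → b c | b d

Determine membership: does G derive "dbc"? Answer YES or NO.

Convert to CNF:
  S -> T0 B | T2 C | T3 A | c
  A -> d
  B -> d
  C -> T0 T1 | T0 T2
  T0 -> b
  T1 -> c
  T2 -> d
  T3 -> a

CYK table (by increasing span):
  cell(0,0) d: {A,B,T2}  orig:{A,B}
  cell(1,1) b: {T0}  orig:{}
  cell(2,2) c: {S,T1}  orig:{S}
  cell(0,1) db: ∅
  cell(1,2) bc: {C}
  cell(0,2) dbc: {S}

S ∈ T[0,2] ⇒ YES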